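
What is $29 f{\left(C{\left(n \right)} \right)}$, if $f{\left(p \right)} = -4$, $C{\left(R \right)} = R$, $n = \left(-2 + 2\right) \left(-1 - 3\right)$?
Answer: $-116$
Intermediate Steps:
$n = 0$ ($n = 0 \left(-4\right) = 0$)
$29 f{\left(C{\left(n \right)} \right)} = 29 \left(-4\right) = -116$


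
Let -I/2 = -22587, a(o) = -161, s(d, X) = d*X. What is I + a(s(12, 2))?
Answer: 45013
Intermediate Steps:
s(d, X) = X*d
I = 45174 (I = -2*(-22587) = 45174)
I + a(s(12, 2)) = 45174 - 161 = 45013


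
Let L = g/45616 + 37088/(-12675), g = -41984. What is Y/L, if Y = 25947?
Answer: -937631819475/138997088 ≈ -6745.7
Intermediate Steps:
L = -138997088/36136425 (L = -41984/45616 + 37088/(-12675) = -41984*1/45616 + 37088*(-1/12675) = -2624/2851 - 37088/12675 = -138997088/36136425 ≈ -3.8465)
Y/L = 25947/(-138997088/36136425) = 25947*(-36136425/138997088) = -937631819475/138997088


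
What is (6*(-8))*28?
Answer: -1344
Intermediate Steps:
(6*(-8))*28 = -48*28 = -1344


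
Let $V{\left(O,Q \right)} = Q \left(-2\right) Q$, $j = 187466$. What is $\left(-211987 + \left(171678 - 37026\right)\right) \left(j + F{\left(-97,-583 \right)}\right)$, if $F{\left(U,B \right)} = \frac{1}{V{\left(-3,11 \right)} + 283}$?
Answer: $- \frac{594405084845}{41} \approx -1.4498 \cdot 10^{10}$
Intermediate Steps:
$V{\left(O,Q \right)} = - 2 Q^{2}$ ($V{\left(O,Q \right)} = - 2 Q Q = - 2 Q^{2}$)
$F{\left(U,B \right)} = \frac{1}{41}$ ($F{\left(U,B \right)} = \frac{1}{- 2 \cdot 11^{2} + 283} = \frac{1}{\left(-2\right) 121 + 283} = \frac{1}{-242 + 283} = \frac{1}{41}$)
$\left(-211987 + \left(171678 - 37026\right)\right) \left(j + F{\left(-97,-583 \right)}\right) = \left(-211987 + \left(171678 - 37026\right)\right) \left(187466 + \frac{1}{41}\right) = \left(-211987 + 134652\right) \frac{7686107}{41} = \left(-77335\right) \frac{7686107}{41} = - \frac{594405084845}{41}$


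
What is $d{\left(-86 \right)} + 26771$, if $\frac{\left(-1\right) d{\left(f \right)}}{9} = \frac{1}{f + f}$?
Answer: $\frac{4604621}{172} \approx 26771.0$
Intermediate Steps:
$d{\left(f \right)} = - \frac{9}{2 f}$ ($d{\left(f \right)} = - \frac{9}{f + f} = - \frac{9}{2 f}$)
$d{\left(-86 \right)} + 26771 = - \frac{9}{2 \left(-86\right)} + 26771 = \left(- \frac{9}{2}\right) \left(- \frac{1}{86}\right) + 26771 = \frac{9}{172} + 26771 = \frac{4604621}{172}$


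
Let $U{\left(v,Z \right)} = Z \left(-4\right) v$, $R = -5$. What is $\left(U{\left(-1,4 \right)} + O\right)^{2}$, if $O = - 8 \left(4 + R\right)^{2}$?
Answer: $64$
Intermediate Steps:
$U{\left(v,Z \right)} = - 4 Z v$
$O = -8$ ($O = - 8 \left(4 - 5\right)^{2} = - 8 \left(-1\right)^{2} = \left(-8\right) 1 = -8$)
$\left(U{\left(-1,4 \right)} + O\right)^{2} = \left(\left(-4\right) 4 \left(-1\right) - 8\right)^{2} = \left(16 - 8\right)^{2} = 8^{2} = 64$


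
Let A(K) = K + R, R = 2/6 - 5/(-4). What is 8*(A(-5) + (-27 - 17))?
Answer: -1138/3 ≈ -379.33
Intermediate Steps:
R = 19/12 (R = 2*(⅙) - 5*(-¼) = ⅓ + 5/4 = 19/12 ≈ 1.5833)
A(K) = 19/12 + K (A(K) = K + 19/12 = 19/12 + K)
8*(A(-5) + (-27 - 17)) = 8*((19/12 - 5) + (-27 - 17)) = 8*(-41/12 - 44) = 8*(-569/12) = -1138/3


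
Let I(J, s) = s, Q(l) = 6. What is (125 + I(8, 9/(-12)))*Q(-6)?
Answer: 1491/2 ≈ 745.50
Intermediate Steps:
(125 + I(8, 9/(-12)))*Q(-6) = (125 + 9/(-12))*6 = (125 + 9*(-1/12))*6 = (125 - ¾)*6 = (497/4)*6 = 1491/2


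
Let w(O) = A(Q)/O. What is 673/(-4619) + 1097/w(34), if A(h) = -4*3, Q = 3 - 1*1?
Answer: -86143769/27714 ≈ -3108.3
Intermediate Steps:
Q = 2 (Q = 3 - 1 = 2)
A(h) = -12
w(O) = -12/O
673/(-4619) + 1097/w(34) = 673/(-4619) + 1097/((-12/34)) = 673*(-1/4619) + 1097/((-12*1/34)) = -673/4619 + 1097/(-6/17) = -673/4619 + 1097*(-17/6) = -673/4619 - 18649/6 = -86143769/27714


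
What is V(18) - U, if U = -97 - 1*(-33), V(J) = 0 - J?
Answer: 46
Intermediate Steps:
V(J) = -J
U = -64 (U = -97 + 33 = -64)
V(18) - U = -1*18 - 1*(-64) = -18 + 64 = 46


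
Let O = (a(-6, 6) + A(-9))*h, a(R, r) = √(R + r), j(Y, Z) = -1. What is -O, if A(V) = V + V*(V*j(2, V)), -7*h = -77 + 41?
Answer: 3240/7 ≈ 462.86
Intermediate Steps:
h = 36/7 (h = -(-77 + 41)/7 = -⅐*(-36) = 36/7 ≈ 5.1429)
A(V) = V - V² (A(V) = V + V*(V*(-1)) = V + V*(-V) = V - V²)
O = -3240/7 (O = (√(-6 + 6) - 9*(1 - 1*(-9)))*(36/7) = (√0 - 9*(1 + 9))*(36/7) = (0 - 9*10)*(36/7) = (0 - 90)*(36/7) = -90*36/7 = -3240/7 ≈ -462.86)
-O = -1*(-3240/7) = 3240/7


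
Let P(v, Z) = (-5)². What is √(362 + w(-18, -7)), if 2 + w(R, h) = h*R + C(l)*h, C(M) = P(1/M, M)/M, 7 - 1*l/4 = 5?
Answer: √7426/4 ≈ 21.544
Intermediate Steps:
l = 8 (l = 28 - 4*5 = 28 - 20 = 8)
P(v, Z) = 25
C(M) = 25/M
w(R, h) = -2 + 25*h/8 + R*h (w(R, h) = -2 + (h*R + (25/8)*h) = -2 + (R*h + (25*(⅛))*h) = -2 + (R*h + 25*h/8) = -2 + (25*h/8 + R*h) = -2 + 25*h/8 + R*h)
√(362 + w(-18, -7)) = √(362 + (-2 + (25/8)*(-7) - 18*(-7))) = √(362 + (-2 - 175/8 + 126)) = √(362 + 817/8) = √(3713/8) = √7426/4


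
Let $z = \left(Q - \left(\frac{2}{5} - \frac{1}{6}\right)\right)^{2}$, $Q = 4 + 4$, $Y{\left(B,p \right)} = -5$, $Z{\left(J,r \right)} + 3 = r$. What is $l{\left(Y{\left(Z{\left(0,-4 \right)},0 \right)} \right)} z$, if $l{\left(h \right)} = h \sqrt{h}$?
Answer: $- \frac{54289 i \sqrt{5}}{180} \approx - 674.41 i$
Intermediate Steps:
$Z{\left(J,r \right)} = -3 + r$
$Q = 8$
$l{\left(h \right)} = h^{\frac{3}{2}}$
$z = \frac{54289}{900}$ ($z = \left(8 - \left(\frac{2}{5} - \frac{1}{6}\right)\right)^{2} = \left(8 - \frac{7}{30}\right)^{2} = \left(\frac{233}{30}\right)^{2} = \frac{54289}{900} \approx 60.321$)
$l{\left(Y{\left(Z{\left(0,-4 \right)},0 \right)} \right)} z = \left(-5\right)^{\frac{3}{2}} \cdot \frac{54289}{900} = - 5 i \sqrt{5} \cdot \frac{54289}{900} = - \frac{54289 i \sqrt{5}}{180}$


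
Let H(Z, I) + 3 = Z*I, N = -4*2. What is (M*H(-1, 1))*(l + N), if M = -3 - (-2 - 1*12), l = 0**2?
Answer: 352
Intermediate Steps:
N = -8
l = 0
H(Z, I) = -3 + I*Z (H(Z, I) = -3 + Z*I = -3 + I*Z)
M = 11 (M = -3 - (-2 - 12) = -3 - 1*(-14) = -3 + 14 = 11)
(M*H(-1, 1))*(l + N) = (11*(-3 + 1*(-1)))*(0 - 8) = (11*(-3 - 1))*(-8) = (11*(-4))*(-8) = -44*(-8) = 352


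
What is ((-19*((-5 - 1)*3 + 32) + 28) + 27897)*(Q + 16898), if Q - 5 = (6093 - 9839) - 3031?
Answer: 280075034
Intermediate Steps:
Q = -6772 (Q = 5 + ((6093 - 9839) - 3031) = 5 + (-3746 - 3031) = 5 - 6777 = -6772)
((-19*((-5 - 1)*3 + 32) + 28) + 27897)*(Q + 16898) = ((-19*((-5 - 1)*3 + 32) + 28) + 27897)*(-6772 + 16898) = ((-19*(-6*3 + 32) + 28) + 27897)*10126 = ((-19*(-18 + 32) + 28) + 27897)*10126 = ((-19*14 + 28) + 27897)*10126 = ((-266 + 28) + 27897)*10126 = (-238 + 27897)*10126 = 27659*10126 = 280075034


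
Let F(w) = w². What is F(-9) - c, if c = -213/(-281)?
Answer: 22548/281 ≈ 80.242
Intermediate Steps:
c = 213/281 (c = -213*(-1/281) = 213/281 ≈ 0.75801)
F(-9) - c = (-9)² - 1*213/281 = 81 - 213/281 = 22548/281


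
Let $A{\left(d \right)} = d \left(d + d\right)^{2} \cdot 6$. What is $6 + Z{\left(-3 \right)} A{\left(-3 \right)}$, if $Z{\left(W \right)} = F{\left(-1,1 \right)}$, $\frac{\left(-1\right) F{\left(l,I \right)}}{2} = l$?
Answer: $-1290$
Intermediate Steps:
$F{\left(l,I \right)} = - 2 l$
$A{\left(d \right)} = 24 d^{3}$ ($A{\left(d \right)} = d \left(2 d\right)^{2} \cdot 6 = d 4 d^{2} \cdot 6 = 4 d^{3} \cdot 6 = 24 d^{3}$)
$Z{\left(W \right)} = 2$ ($Z{\left(W \right)} = \left(-2\right) \left(-1\right) = 2$)
$6 + Z{\left(-3 \right)} A{\left(-3 \right)} = 6 + 2 \cdot 24 \left(-3\right)^{3} = 6 + 2 \cdot 24 \left(-27\right) = 6 + 2 \left(-648\right) = 6 - 1296 = -1290$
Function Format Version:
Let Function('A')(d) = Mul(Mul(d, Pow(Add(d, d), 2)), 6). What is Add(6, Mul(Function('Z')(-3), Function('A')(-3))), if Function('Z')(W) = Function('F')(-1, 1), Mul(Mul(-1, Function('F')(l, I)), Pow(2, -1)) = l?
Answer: -1290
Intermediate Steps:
Function('F')(l, I) = Mul(-2, l)
Function('A')(d) = Mul(24, Pow(d, 3)) (Function('A')(d) = Mul(Mul(d, Pow(Mul(2, d), 2)), 6) = Mul(Mul(d, Mul(4, Pow(d, 2))), 6) = Mul(Mul(4, Pow(d, 3)), 6) = Mul(24, Pow(d, 3)))
Function('Z')(W) = 2 (Function('Z')(W) = Mul(-2, -1) = 2)
Add(6, Mul(Function('Z')(-3), Function('A')(-3))) = Add(6, Mul(2, Mul(24, Pow(-3, 3)))) = Add(6, Mul(2, Mul(24, -27))) = Add(6, Mul(2, -648)) = Add(6, -1296) = -1290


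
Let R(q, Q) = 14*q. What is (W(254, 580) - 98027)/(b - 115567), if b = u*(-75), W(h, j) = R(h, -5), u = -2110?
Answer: -94471/42683 ≈ -2.2133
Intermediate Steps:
W(h, j) = 14*h
b = 158250 (b = -2110*(-75) = 158250)
(W(254, 580) - 98027)/(b - 115567) = (14*254 - 98027)/(158250 - 115567) = (3556 - 98027)/42683 = -94471*1/42683 = -94471/42683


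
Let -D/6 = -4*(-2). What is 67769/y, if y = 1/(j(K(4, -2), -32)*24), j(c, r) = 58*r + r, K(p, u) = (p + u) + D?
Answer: -3070748928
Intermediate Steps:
D = -48 (D = -(-24)*(-2) = -6*8 = -48)
K(p, u) = -48 + p + u (K(p, u) = (p + u) - 48 = -48 + p + u)
j(c, r) = 59*r
y = -1/45312 (y = 1/((59*(-32))*24) = 1/(-1888*24) = 1/(-45312) = -1/45312 ≈ -2.2069e-5)
67769/y = 67769/(-1/45312) = 67769*(-45312) = -3070748928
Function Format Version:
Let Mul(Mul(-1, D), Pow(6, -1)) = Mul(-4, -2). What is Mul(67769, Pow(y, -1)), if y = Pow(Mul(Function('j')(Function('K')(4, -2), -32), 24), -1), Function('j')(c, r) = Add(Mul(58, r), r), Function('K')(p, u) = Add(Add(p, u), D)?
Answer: -3070748928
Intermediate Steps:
D = -48 (D = Mul(-6, Mul(-4, -2)) = Mul(-6, 8) = -48)
Function('K')(p, u) = Add(-48, p, u) (Function('K')(p, u) = Add(Add(p, u), -48) = Add(-48, p, u))
Function('j')(c, r) = Mul(59, r)
y = Rational(-1, 45312) (y = Pow(Mul(Mul(59, -32), 24), -1) = Pow(Mul(-1888, 24), -1) = Pow(-45312, -1) = Rational(-1, 45312) ≈ -2.2069e-5)
Mul(67769, Pow(y, -1)) = Mul(67769, Pow(Rational(-1, 45312), -1)) = Mul(67769, -45312) = -3070748928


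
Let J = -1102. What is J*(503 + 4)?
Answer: -558714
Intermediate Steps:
J*(503 + 4) = -1102*(503 + 4) = -1102*507 = -558714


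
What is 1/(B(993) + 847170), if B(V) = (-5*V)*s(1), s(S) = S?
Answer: 1/842205 ≈ 1.1874e-6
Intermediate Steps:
B(V) = -5*V (B(V) = -5*V*1 = -5*V)
1/(B(993) + 847170) = 1/(-5*993 + 847170) = 1/(-4965 + 847170) = 1/842205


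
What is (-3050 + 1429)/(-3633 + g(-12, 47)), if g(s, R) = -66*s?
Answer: 1621/2841 ≈ 0.57057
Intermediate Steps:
(-3050 + 1429)/(-3633 + g(-12, 47)) = (-3050 + 1429)/(-3633 - 66*(-12)) = -1621/(-3633 + 792) = -1621/(-2841) = -1621*(-1/2841) = 1621/2841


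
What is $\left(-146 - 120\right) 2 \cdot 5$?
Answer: $-2660$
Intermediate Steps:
$\left(-146 - 120\right) 2 \cdot 5 = \left(-266\right) 10 = -2660$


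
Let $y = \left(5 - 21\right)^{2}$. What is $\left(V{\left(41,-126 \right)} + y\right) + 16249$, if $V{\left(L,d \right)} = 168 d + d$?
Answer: $-4789$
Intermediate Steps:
$y = 256$ ($y = \left(-16\right)^{2} = 256$)
$V{\left(L,d \right)} = 169 d$
$\left(V{\left(41,-126 \right)} + y\right) + 16249 = \left(169 \left(-126\right) + 256\right) + 16249 = \left(-21294 + 256\right) + 16249 = -21038 + 16249 = -4789$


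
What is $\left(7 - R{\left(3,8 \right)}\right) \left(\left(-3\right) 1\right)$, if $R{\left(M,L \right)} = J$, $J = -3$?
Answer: $-30$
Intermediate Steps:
$R{\left(M,L \right)} = -3$
$\left(7 - R{\left(3,8 \right)}\right) \left(\left(-3\right) 1\right) = \left(7 - -3\right) \left(\left(-3\right) 1\right) = \left(7 + 3\right) \left(-3\right) = 10 \left(-3\right) = -30$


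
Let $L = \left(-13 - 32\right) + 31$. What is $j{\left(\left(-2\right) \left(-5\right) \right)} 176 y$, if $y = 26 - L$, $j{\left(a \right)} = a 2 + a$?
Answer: $211200$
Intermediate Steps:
$L = -14$ ($L = -45 + 31 = -14$)
$j{\left(a \right)} = 3 a$ ($j{\left(a \right)} = 2 a + a = 3 a$)
$y = 40$ ($y = 26 - -14 = 26 + 14 = 40$)
$j{\left(\left(-2\right) \left(-5\right) \right)} 176 y = 3 \left(\left(-2\right) \left(-5\right)\right) 176 \cdot 40 = 3 \cdot 10 \cdot 176 \cdot 40 = 30 \cdot 176 \cdot 40 = 5280 \cdot 40 = 211200$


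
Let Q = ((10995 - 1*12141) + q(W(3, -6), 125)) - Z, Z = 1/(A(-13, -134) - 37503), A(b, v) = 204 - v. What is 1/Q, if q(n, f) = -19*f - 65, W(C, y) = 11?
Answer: -37165/133273689 ≈ -0.00027886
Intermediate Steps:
q(n, f) = -65 - 19*f
Z = -1/37165 (Z = 1/((204 - 1*(-134)) - 37503) = 1/((204 + 134) - 37503) = 1/(338 - 37503) = 1/(-37165) = -1/37165 ≈ -2.6907e-5)
Q = -133273689/37165 (Q = ((10995 - 1*12141) + (-65 - 19*125)) - 1*(-1/37165) = ((10995 - 12141) + (-65 - 2375)) + 1/37165 = (-1146 - 2440) + 1/37165 = -3586 + 1/37165 = -133273689/37165 ≈ -3586.0)
1/Q = 1/(-133273689/37165) = -37165/133273689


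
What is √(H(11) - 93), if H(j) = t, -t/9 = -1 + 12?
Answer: 8*I*√3 ≈ 13.856*I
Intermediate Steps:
t = -99 (t = -9*(-1 + 12) = -9*11 = -99)
H(j) = -99
√(H(11) - 93) = √(-99 - 93) = √(-192) = 8*I*√3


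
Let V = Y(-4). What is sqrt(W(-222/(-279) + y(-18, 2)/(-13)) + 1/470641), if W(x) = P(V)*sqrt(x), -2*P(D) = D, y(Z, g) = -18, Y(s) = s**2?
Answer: sqrt(687927007521 - 4284753081842064*sqrt(796731))/569004969 ≈ 3.437*I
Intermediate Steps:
V = 16 (V = (-4)**2 = 16)
P(D) = -D/2
W(x) = -8*sqrt(x) (W(x) = (-1/2*16)*sqrt(x) = -8*sqrt(x))
sqrt(W(-222/(-279) + y(-18, 2)/(-13)) + 1/470641) = sqrt(-8*sqrt(-222/(-279) - 18/(-13)) + 1/470641) = sqrt(-8*sqrt(-222*(-1/279) - 18*(-1/13)) + 1/470641) = sqrt(-8*sqrt(74/93 + 18/13) + 1/470641) = sqrt(-16*sqrt(796731)/1209 + 1/470641) = sqrt(1/470641 - 16*sqrt(796731)/1209)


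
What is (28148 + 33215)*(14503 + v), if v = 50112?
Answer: 3964970245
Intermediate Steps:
(28148 + 33215)*(14503 + v) = (28148 + 33215)*(14503 + 50112) = 61363*64615 = 3964970245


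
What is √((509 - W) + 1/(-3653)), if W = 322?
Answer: √2495400830/3653 ≈ 13.675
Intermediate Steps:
√((509 - W) + 1/(-3653)) = √((509 - 1*322) + 1/(-3653)) = √((509 - 322) - 1/3653) = √(187 - 1/3653) = √(683110/3653) = √2495400830/3653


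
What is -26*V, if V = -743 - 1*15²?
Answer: 25168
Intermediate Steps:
V = -968 (V = -743 - 1*225 = -743 - 225 = -968)
-26*V = -26*(-968) = 25168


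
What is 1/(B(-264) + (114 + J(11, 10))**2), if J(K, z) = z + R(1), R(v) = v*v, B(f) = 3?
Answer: 1/15628 ≈ 6.3988e-5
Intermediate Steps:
R(v) = v**2
J(K, z) = 1 + z (J(K, z) = z + 1**2 = z + 1 = 1 + z)
1/(B(-264) + (114 + J(11, 10))**2) = 1/(3 + (114 + (1 + 10))**2) = 1/(3 + (114 + 11)**2) = 1/(3 + 125**2) = 1/(3 + 15625) = 1/15628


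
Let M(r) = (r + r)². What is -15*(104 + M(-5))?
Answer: -3060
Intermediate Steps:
M(r) = 4*r² (M(r) = (2*r)² = 4*r²)
-15*(104 + M(-5)) = -15*(104 + 4*(-5)²) = -15*(104 + 4*25) = -15*(104 + 100) = -15*204 = -3060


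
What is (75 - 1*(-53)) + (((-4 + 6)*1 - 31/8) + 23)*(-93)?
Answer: -14693/8 ≈ -1836.6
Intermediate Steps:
(75 - 1*(-53)) + (((-4 + 6)*1 - 31/8) + 23)*(-93) = (75 + 53) + ((2*1 - 31*⅛) + 23)*(-93) = 128 + ((2 - 31/8) + 23)*(-93) = 128 + (-15/8 + 23)*(-93) = 128 + (169/8)*(-93) = 128 - 15717/8 = -14693/8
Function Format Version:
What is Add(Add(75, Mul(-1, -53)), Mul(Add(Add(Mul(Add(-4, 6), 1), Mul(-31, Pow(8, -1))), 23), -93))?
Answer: Rational(-14693, 8) ≈ -1836.6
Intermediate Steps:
Add(Add(75, Mul(-1, -53)), Mul(Add(Add(Mul(Add(-4, 6), 1), Mul(-31, Pow(8, -1))), 23), -93)) = Add(Add(75, 53), Mul(Add(Add(Mul(2, 1), Mul(-31, Rational(1, 8))), 23), -93)) = Add(128, Mul(Add(Add(2, Rational(-31, 8)), 23), -93)) = Add(128, Mul(Add(Rational(-15, 8), 23), -93)) = Add(128, Mul(Rational(169, 8), -93)) = Add(128, Rational(-15717, 8)) = Rational(-14693, 8)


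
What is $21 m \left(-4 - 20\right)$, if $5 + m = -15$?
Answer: $10080$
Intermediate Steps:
$m = -20$ ($m = -5 - 15 = -20$)
$21 m \left(-4 - 20\right) = 21 \left(-20\right) \left(-4 - 20\right) = \left(-420\right) \left(-24\right) = 10080$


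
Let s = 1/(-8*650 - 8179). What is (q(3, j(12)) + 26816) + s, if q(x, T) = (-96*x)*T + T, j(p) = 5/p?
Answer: 4286056291/160548 ≈ 26696.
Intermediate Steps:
q(x, T) = T - 96*T*x (q(x, T) = -96*T*x + T = T - 96*T*x)
s = -1/13379 (s = 1/(-5200 - 8179) = 1/(-13379) = -1/13379 ≈ -7.4744e-5)
(q(3, j(12)) + 26816) + s = ((5/12)*(1 - 96*3) + 26816) - 1/13379 = ((5*(1/12))*(1 - 288) + 26816) - 1/13379 = ((5/12)*(-287) + 26816) - 1/13379 = (-1435/12 + 26816) - 1/13379 = 320357/12 - 1/13379 = 4286056291/160548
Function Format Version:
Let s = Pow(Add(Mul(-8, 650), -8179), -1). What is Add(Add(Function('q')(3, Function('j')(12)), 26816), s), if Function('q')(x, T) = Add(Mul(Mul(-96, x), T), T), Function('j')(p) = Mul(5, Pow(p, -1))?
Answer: Rational(4286056291, 160548) ≈ 26696.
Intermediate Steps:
Function('q')(x, T) = Add(T, Mul(-96, T, x)) (Function('q')(x, T) = Add(Mul(-96, T, x), T) = Add(T, Mul(-96, T, x)))
s = Rational(-1, 13379) (s = Pow(Add(-5200, -8179), -1) = Pow(-13379, -1) = Rational(-1, 13379) ≈ -7.4744e-5)
Add(Add(Function('q')(3, Function('j')(12)), 26816), s) = Add(Add(Mul(Mul(5, Pow(12, -1)), Add(1, Mul(-96, 3))), 26816), Rational(-1, 13379)) = Add(Add(Mul(Mul(5, Rational(1, 12)), Add(1, -288)), 26816), Rational(-1, 13379)) = Add(Add(Mul(Rational(5, 12), -287), 26816), Rational(-1, 13379)) = Add(Add(Rational(-1435, 12), 26816), Rational(-1, 13379)) = Add(Rational(320357, 12), Rational(-1, 13379)) = Rational(4286056291, 160548)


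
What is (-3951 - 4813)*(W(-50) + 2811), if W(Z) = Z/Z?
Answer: -24644368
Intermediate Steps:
W(Z) = 1
(-3951 - 4813)*(W(-50) + 2811) = (-3951 - 4813)*(1 + 2811) = -8764*2812 = -24644368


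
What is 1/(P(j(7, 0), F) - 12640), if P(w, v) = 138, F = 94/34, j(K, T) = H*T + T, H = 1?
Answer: -1/12502 ≈ -7.9987e-5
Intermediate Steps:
j(K, T) = 2*T (j(K, T) = 1*T + T = T + T = 2*T)
F = 47/17 (F = 94*(1/34) = 47/17 ≈ 2.7647)
1/(P(j(7, 0), F) - 12640) = 1/(138 - 12640) = 1/(-12502) = -1/12502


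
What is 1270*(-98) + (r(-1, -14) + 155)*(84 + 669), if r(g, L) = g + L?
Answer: -19040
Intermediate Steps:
r(g, L) = L + g
1270*(-98) + (r(-1, -14) + 155)*(84 + 669) = 1270*(-98) + ((-14 - 1) + 155)*(84 + 669) = -124460 + (-15 + 155)*753 = -124460 + 140*753 = -124460 + 105420 = -19040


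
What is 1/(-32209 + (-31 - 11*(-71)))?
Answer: -1/31459 ≈ -3.1787e-5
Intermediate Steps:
1/(-32209 + (-31 - 11*(-71))) = 1/(-32209 + (-31 + 781)) = 1/(-32209 + 750) = 1/(-31459) = -1/31459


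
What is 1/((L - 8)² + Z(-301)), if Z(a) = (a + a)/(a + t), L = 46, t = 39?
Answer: 131/189465 ≈ 0.00069142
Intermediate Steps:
Z(a) = 2*a/(39 + a) (Z(a) = (a + a)/(a + 39) = (2*a)/(39 + a) = 2*a/(39 + a))
1/((L - 8)² + Z(-301)) = 1/((46 - 8)² + 2*(-301)/(39 - 301)) = 1/(38² + 2*(-301)/(-262)) = 1/(1444 + 2*(-301)*(-1/262)) = 1/(1444 + 301/131) = 1/(189465/131) = 131/189465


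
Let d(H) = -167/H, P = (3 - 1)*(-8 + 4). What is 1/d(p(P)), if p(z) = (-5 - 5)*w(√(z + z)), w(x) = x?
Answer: 40*I/167 ≈ 0.23952*I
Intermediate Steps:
P = -8 (P = 2*(-4) = -8)
p(z) = -10*√2*√z (p(z) = (-5 - 5)*√(z + z) = -10*√2*√z)
1/d(p(P)) = 1/(-167*I/40) = 40*I/167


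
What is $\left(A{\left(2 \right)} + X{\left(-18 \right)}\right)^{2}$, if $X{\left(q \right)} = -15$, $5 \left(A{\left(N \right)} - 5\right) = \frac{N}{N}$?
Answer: $\frac{2401}{25} \approx 96.04$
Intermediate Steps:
$A{\left(N \right)} = \frac{26}{5}$ ($A{\left(N \right)} = 5 + \frac{N \frac{1}{N}}{5} = 5 + \frac{1}{5} \cdot 1 = 5 + \frac{1}{5} = \frac{26}{5}$)
$\left(A{\left(2 \right)} + X{\left(-18 \right)}\right)^{2} = \left(\frac{26}{5} - 15\right)^{2} = \left(- \frac{49}{5}\right)^{2} = \frac{2401}{25}$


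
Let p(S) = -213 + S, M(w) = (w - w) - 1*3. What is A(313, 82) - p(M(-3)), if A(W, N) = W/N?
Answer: 18025/82 ≈ 219.82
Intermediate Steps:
M(w) = -3 (M(w) = 0 - 3 = -3)
A(313, 82) - p(M(-3)) = 313/82 - (-213 - 3) = 313*(1/82) - 1*(-216) = 313/82 + 216 = 18025/82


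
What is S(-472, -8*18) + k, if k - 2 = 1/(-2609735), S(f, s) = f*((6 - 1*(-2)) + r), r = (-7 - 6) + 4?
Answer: 1237014389/2609735 ≈ 474.00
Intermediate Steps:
r = -9 (r = -13 + 4 = -9)
S(f, s) = -f (S(f, s) = f*((6 - 1*(-2)) - 9) = f*((6 + 2) - 9) = f*(8 - 9) = f*(-1) = -f)
k = 5219469/2609735 (k = 2 + 1/(-2609735) = 2 - 1/2609735 = 5219469/2609735 ≈ 2.0000)
S(-472, -8*18) + k = -1*(-472) + 5219469/2609735 = 472 + 5219469/2609735 = 1237014389/2609735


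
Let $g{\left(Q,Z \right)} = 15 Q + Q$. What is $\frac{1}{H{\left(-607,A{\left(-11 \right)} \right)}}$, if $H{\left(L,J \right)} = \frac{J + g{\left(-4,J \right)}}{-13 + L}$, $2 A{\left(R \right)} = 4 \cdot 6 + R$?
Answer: $\frac{248}{23} \approx 10.783$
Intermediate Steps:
$g{\left(Q,Z \right)} = 16 Q$
$A{\left(R \right)} = 12 + \frac{R}{2}$ ($A{\left(R \right)} = \frac{4 \cdot 6 + R}{2} = \frac{24 + R}{2} = 12 + \frac{R}{2}$)
$H{\left(L,J \right)} = \frac{-64 + J}{-13 + L}$ ($H{\left(L,J \right)} = \frac{J + 16 \left(-4\right)}{-13 + L} = \frac{J - 64}{-13 + L} = \frac{-64 + J}{-13 + L}$)
$\frac{1}{H{\left(-607,A{\left(-11 \right)} \right)}} = \frac{1}{\frac{1}{-13 - 607} \left(-64 + \left(12 + \frac{1}{2} \left(-11\right)\right)\right)} = \frac{1}{\frac{1}{-620} \left(-64 + \left(12 - \frac{11}{2}\right)\right)} = \frac{1}{\left(- \frac{1}{620}\right) \left(-64 + \frac{13}{2}\right)} = \frac{1}{\left(- \frac{1}{620}\right) \left(- \frac{115}{2}\right)} = \frac{1}{\frac{23}{248}} = \frac{248}{23}$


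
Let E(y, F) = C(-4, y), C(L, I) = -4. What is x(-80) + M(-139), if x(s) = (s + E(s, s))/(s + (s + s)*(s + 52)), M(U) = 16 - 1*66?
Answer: -55021/1100 ≈ -50.019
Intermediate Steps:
M(U) = -50 (M(U) = 16 - 66 = -50)
E(y, F) = -4
x(s) = (-4 + s)/(s + 2*s*(52 + s)) (x(s) = (s - 4)/(s + (s + s)*(s + 52)) = (-4 + s)/(s + (2*s)*(52 + s)) = (-4 + s)/(s + 2*s*(52 + s)))
x(-80) + M(-139) = (-4 - 80)/((-80)*(105 + 2*(-80))) - 50 = -1/80*(-84)/(105 - 160) - 50 = -1/80*(-84)/(-55) - 50 = -1/80*(-1/55)*(-84) - 50 = -21/1100 - 50 = -55021/1100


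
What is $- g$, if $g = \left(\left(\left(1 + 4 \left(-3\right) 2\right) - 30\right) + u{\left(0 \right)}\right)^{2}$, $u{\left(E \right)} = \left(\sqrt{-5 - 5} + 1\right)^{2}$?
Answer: $-3804 + 248 i \sqrt{10} \approx -3804.0 + 784.25 i$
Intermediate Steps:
$u{\left(E \right)} = \left(1 + i \sqrt{10}\right)^{2}$ ($u{\left(E \right)} = \left(\sqrt{-10} + 1\right)^{2} = \left(i \sqrt{10} + 1\right)^{2} = \left(1 + i \sqrt{10}\right)^{2}$)
$g = \left(-53 + \left(1 + i \sqrt{10}\right)^{2}\right)^{2}$ ($g = \left(\left(\left(1 + 4 \left(-3\right) 2\right) - 30\right) + \left(1 + i \sqrt{10}\right)^{2}\right)^{2} = \left(\left(\left(1 - 24\right) - 30\right) + \left(1 + i \sqrt{10}\right)^{2}\right)^{2} = \left(\left(-23 - 30\right) + \left(1 + i \sqrt{10}\right)^{2}\right)^{2} = \left(-53 + \left(1 + i \sqrt{10}\right)^{2}\right)^{2} \approx 3804.0 - 784.25 i$)
$- g = - (3804 - 248 i \sqrt{10}) = -3804 + 248 i \sqrt{10}$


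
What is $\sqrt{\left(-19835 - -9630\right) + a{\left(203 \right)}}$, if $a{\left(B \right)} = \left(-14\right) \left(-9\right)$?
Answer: $i \sqrt{10079} \approx 100.39 i$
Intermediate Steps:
$a{\left(B \right)} = 126$
$\sqrt{\left(-19835 - -9630\right) + a{\left(203 \right)}} = \sqrt{\left(-19835 - -9630\right) + 126} = \sqrt{\left(-19835 + 9630\right) + 126} = \sqrt{-10205 + 126} = \sqrt{-10079} = i \sqrt{10079}$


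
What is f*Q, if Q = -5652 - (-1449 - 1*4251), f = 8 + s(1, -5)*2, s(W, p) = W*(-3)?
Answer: 96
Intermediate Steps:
s(W, p) = -3*W
f = 2 (f = 8 - 3*1*2 = 8 - 3*2 = 8 - 6 = 2)
Q = 48 (Q = -5652 - (-1449 - 4251) = -5652 - 1*(-5700) = -5652 + 5700 = 48)
f*Q = 2*48 = 96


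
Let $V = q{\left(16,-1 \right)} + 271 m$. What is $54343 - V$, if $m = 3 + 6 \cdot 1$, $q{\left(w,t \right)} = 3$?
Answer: $51901$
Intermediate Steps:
$m = 9$ ($m = 3 + 6 = 9$)
$V = 2442$ ($V = 3 + 271 \cdot 9 = 3 + 2439 = 2442$)
$54343 - V = 54343 - 2442 = 51901$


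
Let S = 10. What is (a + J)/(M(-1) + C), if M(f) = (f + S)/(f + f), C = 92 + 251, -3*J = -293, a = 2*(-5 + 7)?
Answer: 610/2031 ≈ 0.30034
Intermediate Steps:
a = 4 (a = 2*2 = 4)
J = 293/3 (J = -⅓*(-293) = 293/3 ≈ 97.667)
C = 343
M(f) = (10 + f)/(2*f) (M(f) = (f + 10)/(f + f) = (10 + f)/((2*f)) = (10 + f)*(1/(2*f)) = (10 + f)/(2*f))
(a + J)/(M(-1) + C) = (4 + 293/3)/((½)*(10 - 1)/(-1) + 343) = 305/(3*((½)*(-1)*9 + 343)) = 305/(3*(-9/2 + 343)) = 305/(3*(677/2)) = (305/3)*(2/677) = 610/2031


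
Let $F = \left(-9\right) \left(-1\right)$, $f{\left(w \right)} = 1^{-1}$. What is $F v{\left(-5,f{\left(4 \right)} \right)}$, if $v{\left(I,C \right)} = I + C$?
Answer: $-36$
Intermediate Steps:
$f{\left(w \right)} = 1$
$F = 9$
$v{\left(I,C \right)} = C + I$
$F v{\left(-5,f{\left(4 \right)} \right)} = 9 \left(1 - 5\right) = 9 \left(-4\right) = -36$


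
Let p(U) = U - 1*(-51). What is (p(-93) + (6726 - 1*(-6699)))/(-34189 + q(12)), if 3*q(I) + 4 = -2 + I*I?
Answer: -4461/11381 ≈ -0.39197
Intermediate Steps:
q(I) = -2 + I²/3 (q(I) = -4/3 + (-2 + I*I)/3 = -4/3 + (-2 + I²)/3 = -4/3 + (-⅔ + I²/3) = -2 + I²/3)
p(U) = 51 + U (p(U) = U + 51 = 51 + U)
(p(-93) + (6726 - 1*(-6699)))/(-34189 + q(12)) = ((51 - 93) + (6726 - 1*(-6699)))/(-34189 + (-2 + (⅓)*12²)) = (-42 + (6726 + 6699))/(-34189 + (-2 + (⅓)*144)) = (-42 + 13425)/(-34189 + (-2 + 48)) = 13383/(-34189 + 46) = 13383/(-34143) = 13383*(-1/34143) = -4461/11381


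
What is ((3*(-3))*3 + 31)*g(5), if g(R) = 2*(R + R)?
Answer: 80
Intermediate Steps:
g(R) = 4*R (g(R) = 2*(2*R) = 4*R)
((3*(-3))*3 + 31)*g(5) = ((3*(-3))*3 + 31)*(4*5) = (-9*3 + 31)*20 = (-27 + 31)*20 = 4*20 = 80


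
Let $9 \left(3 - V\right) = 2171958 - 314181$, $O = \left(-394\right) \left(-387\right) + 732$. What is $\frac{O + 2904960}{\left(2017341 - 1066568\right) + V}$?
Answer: $\frac{9174510}{2233069} \approx 4.1085$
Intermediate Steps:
$O = 153210$ ($O = 152478 + 732 = 153210$)
$V = - \frac{619250}{3}$ ($V = 3 - \frac{2171958 - 314181}{9} = 3 - \frac{619259}{3} = - \frac{619250}{3} \approx -2.0642 \cdot 10^{5}$)
$\frac{O + 2904960}{\left(2017341 - 1066568\right) + V} = \frac{153210 + 2904960}{\left(2017341 - 1066568\right) - \frac{619250}{3}} = \frac{3058170}{950773 - \frac{619250}{3}} = \frac{3058170}{\frac{2233069}{3}} = 3058170 \cdot \frac{3}{2233069} = \frac{9174510}{2233069}$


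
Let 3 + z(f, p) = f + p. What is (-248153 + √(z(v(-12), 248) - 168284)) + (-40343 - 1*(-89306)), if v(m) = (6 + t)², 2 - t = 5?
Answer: -199190 + 3*I*√18670 ≈ -1.9919e+5 + 409.91*I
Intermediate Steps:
t = -3 (t = 2 - 1*5 = 2 - 5 = -3)
v(m) = 9 (v(m) = (6 - 3)² = 3² = 9)
z(f, p) = -3 + f + p (z(f, p) = -3 + (f + p) = -3 + f + p)
(-248153 + √(z(v(-12), 248) - 168284)) + (-40343 - 1*(-89306)) = (-248153 + √((-3 + 9 + 248) - 168284)) + (-40343 - 1*(-89306)) = (-248153 + √(254 - 168284)) + (-40343 + 89306) = (-248153 + √(-168030)) + 48963 = (-248153 + 3*I*√18670) + 48963 = -199190 + 3*I*√18670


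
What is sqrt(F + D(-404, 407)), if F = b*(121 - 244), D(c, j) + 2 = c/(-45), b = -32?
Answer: sqrt(887170)/15 ≈ 62.793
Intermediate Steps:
D(c, j) = -2 - c/45 (D(c, j) = -2 + c/(-45) = -2 + c*(-1/45) = -2 - c/45)
F = 3936 (F = -32*(121 - 244) = -32*(-123) = 3936)
sqrt(F + D(-404, 407)) = sqrt(3936 + (-2 - 1/45*(-404))) = sqrt(3936 + (-2 + 404/45)) = sqrt(3936 + 314/45) = sqrt(177434/45) = sqrt(887170)/15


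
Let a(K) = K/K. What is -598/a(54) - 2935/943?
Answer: -566849/943 ≈ -601.11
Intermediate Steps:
a(K) = 1
-598/a(54) - 2935/943 = -598/1 - 2935/943 = -598*1 - 2935*1/943 = -598 - 2935/943 = -566849/943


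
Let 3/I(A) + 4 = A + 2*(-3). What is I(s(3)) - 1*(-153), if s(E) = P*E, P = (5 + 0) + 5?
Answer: 3063/20 ≈ 153.15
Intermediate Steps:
P = 10 (P = 5 + 5 = 10)
s(E) = 10*E
I(A) = 3/(-10 + A) (I(A) = 3/(-4 + (A + 2*(-3))) = 3/(-4 + (A - 6)) = 3/(-4 + (-6 + A)) = 3/(-10 + A))
I(s(3)) - 1*(-153) = 3/(-10 + 10*3) - 1*(-153) = 3/(-10 + 30) + 153 = 3/20 + 153 = 3063/20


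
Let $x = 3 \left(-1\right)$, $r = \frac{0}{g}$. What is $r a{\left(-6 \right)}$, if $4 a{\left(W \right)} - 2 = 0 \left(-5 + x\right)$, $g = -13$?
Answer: $0$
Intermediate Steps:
$r = 0$ ($r = \frac{0}{-13} = 0 \left(- \frac{1}{13}\right) = 0$)
$x = -3$
$a{\left(W \right)} = \frac{1}{2}$ ($a{\left(W \right)} = \frac{1}{2} + \frac{0 \left(-5 - 3\right)}{4} = \frac{1}{2} + \frac{0 \left(-8\right)}{4} = \frac{1}{2} + \frac{1}{4} \cdot 0 = \frac{1}{2} + 0 = \frac{1}{2}$)
$r a{\left(-6 \right)} = 0 \cdot \frac{1}{2} = 0$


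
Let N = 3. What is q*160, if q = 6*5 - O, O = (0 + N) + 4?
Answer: 3680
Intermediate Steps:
O = 7 (O = (0 + 3) + 4 = 3 + 4 = 7)
q = 23 (q = 6*5 - 1*7 = 30 - 7 = 23)
q*160 = 23*160 = 3680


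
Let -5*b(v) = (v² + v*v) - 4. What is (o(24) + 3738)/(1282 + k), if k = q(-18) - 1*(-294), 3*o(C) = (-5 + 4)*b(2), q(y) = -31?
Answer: 56074/23175 ≈ 2.4196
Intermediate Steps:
b(v) = ⅘ - 2*v²/5 (b(v) = -((v² + v*v) - 4)/5 = -((v² + v²) - 4)/5 = -(2*v² - 4)/5 = -(-4 + 2*v²)/5 = ⅘ - 2*v²/5)
o(C) = 4/15 (o(C) = ((-5 + 4)*(⅘ - ⅖*2²))/3 = (-(⅘ - ⅖*4))/3 = (-(⅘ - 8/5))/3 = (-1*(-⅘))/3 = (⅓)*(⅘) = 4/15)
k = 263 (k = -31 - 1*(-294) = -31 + 294 = 263)
(o(24) + 3738)/(1282 + k) = (4/15 + 3738)/(1282 + 263) = (56074/15)/1545 = (56074/15)*(1/1545) = 56074/23175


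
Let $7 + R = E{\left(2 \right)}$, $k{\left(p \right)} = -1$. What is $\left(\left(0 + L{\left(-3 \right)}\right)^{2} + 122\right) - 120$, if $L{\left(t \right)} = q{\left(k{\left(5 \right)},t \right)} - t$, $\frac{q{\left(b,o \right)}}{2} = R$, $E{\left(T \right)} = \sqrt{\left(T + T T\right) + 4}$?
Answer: $163 - 44 \sqrt{10} \approx 23.86$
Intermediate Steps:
$E{\left(T \right)} = \sqrt{4 + T + T^{2}}$ ($E{\left(T \right)} = \sqrt{\left(T + T^{2}\right) + 4} = \sqrt{4 + T + T^{2}}$)
$R = -7 + \sqrt{10}$ ($R = -7 + \sqrt{4 + 2 + 2^{2}} = -7 + \sqrt{4 + 2 + 4} = -7 + \sqrt{10} \approx -3.8377$)
$q{\left(b,o \right)} = -14 + 2 \sqrt{10}$ ($q{\left(b,o \right)} = 2 \left(-7 + \sqrt{10}\right) = -14 + 2 \sqrt{10}$)
$L{\left(t \right)} = -14 - t + 2 \sqrt{10}$ ($L{\left(t \right)} = \left(-14 + 2 \sqrt{10}\right) - t = -14 - t + 2 \sqrt{10}$)
$\left(\left(0 + L{\left(-3 \right)}\right)^{2} + 122\right) - 120 = \left(\left(0 - \left(11 - 2 \sqrt{10}\right)\right)^{2} + 122\right) - 120 = \left(\left(-11 + 2 \sqrt{10}\right)^{2} + 122\right) - 120 = \left(122 + \left(-11 + 2 \sqrt{10}\right)^{2}\right) - 120 = 2 + \left(-11 + 2 \sqrt{10}\right)^{2}$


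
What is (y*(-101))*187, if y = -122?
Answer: 2304214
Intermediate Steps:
(y*(-101))*187 = -122*(-101)*187 = 12322*187 = 2304214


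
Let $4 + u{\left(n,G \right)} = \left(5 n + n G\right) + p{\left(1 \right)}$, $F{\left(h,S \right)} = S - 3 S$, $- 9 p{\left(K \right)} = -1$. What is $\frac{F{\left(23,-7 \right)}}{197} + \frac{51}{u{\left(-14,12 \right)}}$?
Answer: $- \frac{59945}{428869} \approx -0.13977$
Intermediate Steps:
$p{\left(K \right)} = \frac{1}{9}$ ($p{\left(K \right)} = \left(- \frac{1}{9}\right) \left(-1\right) = \frac{1}{9}$)
$F{\left(h,S \right)} = - 2 S$
$u{\left(n,G \right)} = - \frac{35}{9} + 5 n + G n$ ($u{\left(n,G \right)} = -4 + \left(\left(5 n + n G\right) + \frac{1}{9}\right) = -4 + \left(\left(5 n + G n\right) + \frac{1}{9}\right) = -4 + \left(\frac{1}{9} + 5 n + G n\right) = - \frac{35}{9} + 5 n + G n$)
$\frac{F{\left(23,-7 \right)}}{197} + \frac{51}{u{\left(-14,12 \right)}} = \frac{\left(-2\right) \left(-7\right)}{197} + \frac{51}{- \frac{35}{9} + 5 \left(-14\right) + 12 \left(-14\right)} = 14 \cdot \frac{1}{197} + \frac{51}{- \frac{35}{9} - 70 - 168} = \frac{14}{197} + \frac{51}{- \frac{2177}{9}} = \frac{14}{197} + 51 \left(- \frac{9}{2177}\right) = \frac{14}{197} - \frac{459}{2177} = - \frac{59945}{428869}$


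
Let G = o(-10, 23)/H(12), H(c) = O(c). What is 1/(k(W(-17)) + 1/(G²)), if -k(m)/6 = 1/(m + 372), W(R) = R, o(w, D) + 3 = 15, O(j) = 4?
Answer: 3195/301 ≈ 10.615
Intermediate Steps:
H(c) = 4
o(w, D) = 12 (o(w, D) = -3 + 15 = 12)
k(m) = -6/(372 + m) (k(m) = -6/(m + 372) = -6/(372 + m))
G = 3 (G = 12/4 = 12*(¼) = 3)
1/(k(W(-17)) + 1/(G²)) = 1/(-6/(372 - 17) + 1/(3²)) = 1/(-6/355 + 1/9) = 1/(-6*1/355 + ⅑) = 1/(-6/355 + ⅑) = 1/(301/3195) = 3195/301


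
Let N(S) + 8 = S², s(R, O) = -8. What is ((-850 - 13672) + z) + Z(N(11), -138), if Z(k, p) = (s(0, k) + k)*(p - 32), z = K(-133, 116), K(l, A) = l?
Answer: -32505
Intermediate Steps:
z = -133
N(S) = -8 + S²
Z(k, p) = (-32 + p)*(-8 + k) (Z(k, p) = (-8 + k)*(p - 32) = (-8 + k)*(-32 + p) = (-32 + p)*(-8 + k))
((-850 - 13672) + z) + Z(N(11), -138) = ((-850 - 13672) - 133) + (256 - 32*(-8 + 11²) - 8*(-138) + (-8 + 11²)*(-138)) = (-14522 - 133) + (256 - 32*(-8 + 121) + 1104 + (-8 + 121)*(-138)) = -14655 + (256 - 32*113 + 1104 + 113*(-138)) = -14655 + (256 - 3616 + 1104 - 15594) = -14655 - 17850 = -32505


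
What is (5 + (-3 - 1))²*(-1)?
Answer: -1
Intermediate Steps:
(5 + (-3 - 1))²*(-1) = (5 - 4)²*(-1) = 1²*(-1) = 1*(-1) = -1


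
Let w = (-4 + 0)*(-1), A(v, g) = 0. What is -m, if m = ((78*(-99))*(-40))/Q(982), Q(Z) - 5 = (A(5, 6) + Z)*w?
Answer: -34320/437 ≈ -78.536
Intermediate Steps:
w = 4 (w = -4*(-1) = 4)
Q(Z) = 5 + 4*Z (Q(Z) = 5 + (0 + Z)*4 = 5 + Z*4 = 5 + 4*Z)
m = 34320/437 (m = ((78*(-99))*(-40))/(5 + 4*982) = (-7722*(-40))/(5 + 3928) = 308880/3933 = 308880*(1/3933) = 34320/437 ≈ 78.536)
-m = -1*34320/437 = -34320/437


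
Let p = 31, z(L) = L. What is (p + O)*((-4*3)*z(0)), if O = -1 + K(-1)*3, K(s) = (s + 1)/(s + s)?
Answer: 0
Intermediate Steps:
K(s) = (1 + s)/(2*s) (K(s) = (1 + s)/((2*s)) = (1 + s)*(1/(2*s)) = (1 + s)/(2*s))
O = -1 (O = -1 + ((1/2)*(1 - 1)/(-1))*3 = -1 + ((1/2)*(-1)*0)*3 = -1 + 0*3 = -1 + 0 = -1)
(p + O)*((-4*3)*z(0)) = (31 - 1)*(-4*3*0) = 30*(-12*0) = 30*0 = 0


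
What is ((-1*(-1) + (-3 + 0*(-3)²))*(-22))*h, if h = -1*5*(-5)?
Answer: 1100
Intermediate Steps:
h = 25 (h = -5*(-5) = 25)
((-1*(-1) + (-3 + 0*(-3)²))*(-22))*h = ((-1*(-1) + (-3 + 0*(-3)²))*(-22))*25 = ((1 + (-3 + 0*9))*(-22))*25 = ((1 + (-3 + 0))*(-22))*25 = ((1 - 3)*(-22))*25 = -2*(-22)*25 = 44*25 = 1100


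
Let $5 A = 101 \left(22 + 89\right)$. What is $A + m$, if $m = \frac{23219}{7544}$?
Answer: $\frac{84691879}{37720} \approx 2245.3$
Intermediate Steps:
$A = \frac{11211}{5}$ ($A = \frac{101 \left(22 + 89\right)}{5} = \frac{101 \cdot 111}{5} = \frac{1}{5} \cdot 11211 = \frac{11211}{5} \approx 2242.2$)
$m = \frac{23219}{7544}$ ($m = 23219 \cdot \frac{1}{7544} = \frac{23219}{7544} \approx 3.0778$)
$A + m = \frac{11211}{5} + \frac{23219}{7544} = \frac{84691879}{37720}$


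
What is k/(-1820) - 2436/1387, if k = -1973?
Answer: -1696969/2524340 ≈ -0.67224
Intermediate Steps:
k/(-1820) - 2436/1387 = -1973/(-1820) - 2436/1387 = -1973*(-1/1820) - 2436*1/1387 = 1973/1820 - 2436/1387 = -1696969/2524340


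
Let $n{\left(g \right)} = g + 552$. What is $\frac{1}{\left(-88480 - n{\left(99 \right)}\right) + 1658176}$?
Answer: $\frac{1}{1569045} \approx 6.3733 \cdot 10^{-7}$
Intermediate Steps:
$n{\left(g \right)} = 552 + g$
$\frac{1}{\left(-88480 - n{\left(99 \right)}\right) + 1658176} = \frac{1}{\left(-88480 - \left(552 + 99\right)\right) + 1658176} = \frac{1}{\left(-88480 - 651\right) + 1658176} = \frac{1}{-89131 + 1658176} = \frac{1}{1569045}$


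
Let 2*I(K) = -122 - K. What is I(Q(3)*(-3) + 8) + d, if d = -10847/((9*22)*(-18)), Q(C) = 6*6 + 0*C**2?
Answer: -28357/3564 ≈ -7.9565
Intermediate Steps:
Q(C) = 36 (Q(C) = 36 + 0 = 36)
I(K) = -61 - K/2 (I(K) = (-122 - K)/2 = -61 - K/2)
d = 10847/3564 (d = -10847/(198*(-18)) = -10847/(-3564) = -10847*(-1/3564) = 10847/3564 ≈ 3.0435)
I(Q(3)*(-3) + 8) + d = (-61 - (36*(-3) + 8)/2) + 10847/3564 = (-61 - (-108 + 8)/2) + 10847/3564 = (-61 - 1/2*(-100)) + 10847/3564 = (-61 + 50) + 10847/3564 = -11 + 10847/3564 = -28357/3564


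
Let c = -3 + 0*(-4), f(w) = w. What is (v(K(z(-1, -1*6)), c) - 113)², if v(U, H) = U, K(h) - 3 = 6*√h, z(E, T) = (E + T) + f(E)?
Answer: 11812 - 2640*I*√2 ≈ 11812.0 - 3733.5*I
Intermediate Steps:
c = -3 (c = -3 + 0 = -3)
z(E, T) = T + 2*E (z(E, T) = (E + T) + E = T + 2*E)
K(h) = 3 + 6*√h
(v(K(z(-1, -1*6)), c) - 113)² = ((3 + 6*√(-1*6 + 2*(-1))) - 113)² = ((3 + 6*√(-6 - 2)) - 113)² = ((3 + 6*√(-8)) - 113)² = ((3 + 6*(2*I*√2)) - 113)² = ((3 + 12*I*√2) - 113)² = (-110 + 12*I*√2)²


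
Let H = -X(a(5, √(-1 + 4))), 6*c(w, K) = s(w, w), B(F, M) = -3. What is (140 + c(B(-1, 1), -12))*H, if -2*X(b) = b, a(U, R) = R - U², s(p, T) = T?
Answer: -6975/4 + 279*√3/4 ≈ -1622.9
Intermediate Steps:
c(w, K) = w/6
X(b) = -b/2
H = -25/2 + √3/2 (H = -(-1)*(√(-1 + 4) - 1*5²)/2 = -(-1)*(√3 - 1*25)/2 = -(-1)*(√3 - 25)/2 = -(-1)*(-25 + √3)/2 = -(25/2 - √3/2) = -25/2 + √3/2 ≈ -11.634)
(140 + c(B(-1, 1), -12))*H = (140 + (⅙)*(-3))*(-25/2 + √3/2) = (140 - ½)*(-25/2 + √3/2) = 279*(-25/2 + √3/2)/2 = -6975/4 + 279*√3/4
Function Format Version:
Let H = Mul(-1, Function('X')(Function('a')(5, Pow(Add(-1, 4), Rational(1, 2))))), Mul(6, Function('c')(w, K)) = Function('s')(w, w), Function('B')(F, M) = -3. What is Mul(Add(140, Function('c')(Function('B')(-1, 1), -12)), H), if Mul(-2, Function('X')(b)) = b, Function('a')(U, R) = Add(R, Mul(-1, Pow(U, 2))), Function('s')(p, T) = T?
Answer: Add(Rational(-6975, 4), Mul(Rational(279, 4), Pow(3, Rational(1, 2)))) ≈ -1622.9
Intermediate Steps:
Function('c')(w, K) = Mul(Rational(1, 6), w)
Function('X')(b) = Mul(Rational(-1, 2), b)
H = Add(Rational(-25, 2), Mul(Rational(1, 2), Pow(3, Rational(1, 2)))) (H = Mul(-1, Mul(Rational(-1, 2), Add(Pow(Add(-1, 4), Rational(1, 2)), Mul(-1, Pow(5, 2))))) = Mul(-1, Mul(Rational(-1, 2), Add(Pow(3, Rational(1, 2)), Mul(-1, 25)))) = Mul(-1, Mul(Rational(-1, 2), Add(Pow(3, Rational(1, 2)), -25))) = Mul(-1, Mul(Rational(-1, 2), Add(-25, Pow(3, Rational(1, 2))))) = Mul(-1, Add(Rational(25, 2), Mul(Rational(-1, 2), Pow(3, Rational(1, 2))))) = Add(Rational(-25, 2), Mul(Rational(1, 2), Pow(3, Rational(1, 2)))) ≈ -11.634)
Mul(Add(140, Function('c')(Function('B')(-1, 1), -12)), H) = Mul(Add(140, Mul(Rational(1, 6), -3)), Add(Rational(-25, 2), Mul(Rational(1, 2), Pow(3, Rational(1, 2))))) = Mul(Add(140, Rational(-1, 2)), Add(Rational(-25, 2), Mul(Rational(1, 2), Pow(3, Rational(1, 2))))) = Mul(Rational(279, 2), Add(Rational(-25, 2), Mul(Rational(1, 2), Pow(3, Rational(1, 2))))) = Add(Rational(-6975, 4), Mul(Rational(279, 4), Pow(3, Rational(1, 2))))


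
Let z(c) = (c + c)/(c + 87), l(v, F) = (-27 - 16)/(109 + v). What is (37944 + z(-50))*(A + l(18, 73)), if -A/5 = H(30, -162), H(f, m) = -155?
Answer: 138111406296/4699 ≈ 2.9392e+7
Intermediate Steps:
l(v, F) = -43/(109 + v)
A = 775 (A = -5*(-155) = 775)
z(c) = 2*c/(87 + c) (z(c) = (2*c)/(87 + c) = 2*c/(87 + c))
(37944 + z(-50))*(A + l(18, 73)) = (37944 + 2*(-50)/(87 - 50))*(775 - 43/(109 + 18)) = (37944 + 2*(-50)/37)*(775 - 43/127) = (37944 + 2*(-50)*(1/37))*(775 - 43*1/127) = (37944 - 100/37)*(775 - 43/127) = (1403828/37)*(98382/127) = 138111406296/4699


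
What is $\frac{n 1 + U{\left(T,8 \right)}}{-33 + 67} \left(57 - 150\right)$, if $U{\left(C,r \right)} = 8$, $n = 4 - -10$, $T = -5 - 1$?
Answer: $- \frac{1023}{17} \approx -60.176$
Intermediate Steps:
$T = -6$ ($T = -5 - 1 = -6$)
$n = 14$ ($n = 4 + 10 = 14$)
$\frac{n 1 + U{\left(T,8 \right)}}{-33 + 67} \left(57 - 150\right) = \frac{14 \cdot 1 + 8}{-33 + 67} \left(57 - 150\right) = \frac{14 + 8}{34} \left(-93\right) = 22 \cdot \frac{1}{34} \left(-93\right) = \frac{11}{17} \left(-93\right) = - \frac{1023}{17}$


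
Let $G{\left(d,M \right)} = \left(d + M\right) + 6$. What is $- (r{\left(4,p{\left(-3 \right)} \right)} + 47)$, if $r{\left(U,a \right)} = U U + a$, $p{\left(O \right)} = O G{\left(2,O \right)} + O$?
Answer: $-45$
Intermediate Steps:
$G{\left(d,M \right)} = 6 + M + d$ ($G{\left(d,M \right)} = \left(M + d\right) + 6 = 6 + M + d$)
$p{\left(O \right)} = O + O \left(8 + O\right)$ ($p{\left(O \right)} = O \left(6 + O + 2\right) + O = O \left(8 + O\right) + O = O + O \left(8 + O\right)$)
$r{\left(U,a \right)} = a + U^{2}$ ($r{\left(U,a \right)} = U^{2} + a = a + U^{2}$)
$- (r{\left(4,p{\left(-3 \right)} \right)} + 47) = - (\left(- 3 \left(9 - 3\right) + 4^{2}\right) + 47) = - (\left(\left(-3\right) 6 + 16\right) + 47) = - (\left(-18 + 16\right) + 47) = - (-2 + 47) = \left(-1\right) 45 = -45$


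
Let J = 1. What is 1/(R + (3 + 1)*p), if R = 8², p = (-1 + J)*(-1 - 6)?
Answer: 1/64 ≈ 0.015625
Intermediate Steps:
p = 0 (p = (-1 + 1)*(-1 - 6) = 0*(-7) = 0)
R = 64
1/(R + (3 + 1)*p) = 1/(64 + (3 + 1)*0) = 1/(64 + 4*0) = 1/(64 + 0) = 1/64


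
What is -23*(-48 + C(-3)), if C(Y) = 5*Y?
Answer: 1449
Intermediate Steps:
-23*(-48 + C(-3)) = -23*(-48 + 5*(-3)) = -23*(-48 - 15) = -23*(-63) = 1449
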